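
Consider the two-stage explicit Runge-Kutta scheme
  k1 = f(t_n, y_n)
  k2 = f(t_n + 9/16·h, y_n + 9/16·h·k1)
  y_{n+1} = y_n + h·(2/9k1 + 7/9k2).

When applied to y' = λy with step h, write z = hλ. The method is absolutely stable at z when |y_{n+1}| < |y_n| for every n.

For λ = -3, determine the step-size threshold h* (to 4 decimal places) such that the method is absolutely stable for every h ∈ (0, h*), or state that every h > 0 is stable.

With y'=λy (z=hλ):
  k1=λy_n ⇒ h·k1=z·y_n;  k2=λ(1+9/16z)y_n ⇒ h·k2=z(1+9/16z)y_n
  y_{n+1}/y_n = 1 + 2/9z + 7/9z(1+9/16z) = 1 + z + 7/16z²
  ⇒ R(z) = 1 + z + 7/16z².

Need |R(x)|<1, x<0.
x=-0.37: |R|=0.6899
R=1: x+7/16x²=0 ⇒ x=−16/7=-2.2857; min R=1−1/(4·7/16)=0.4286>−1
Confirm numerically:
  x=-2.167: |R|=0.88745 <1
  x=-1.948: |R|=0.71218 <1
  x=-1.443: |R|=0.46798 <1
  x=-2.825: |R|=1.66652 >1
  x=-2.514: |R|=1.25109 >1
  x=-2.469: |R|=1.19798 >1
So |R|<1 on (-2.2857, 0).

(-2.2857,0); λ=-3 ⇒ h* = (16/7)/3 = 0.7619.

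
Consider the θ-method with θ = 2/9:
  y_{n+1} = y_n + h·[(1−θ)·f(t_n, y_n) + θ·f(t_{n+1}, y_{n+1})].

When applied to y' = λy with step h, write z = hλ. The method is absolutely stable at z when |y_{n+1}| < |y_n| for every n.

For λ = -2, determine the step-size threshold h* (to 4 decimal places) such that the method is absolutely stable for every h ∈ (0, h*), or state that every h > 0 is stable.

Test eqn y'=λy, z=hλ:
  y_{n+1} = y_n + z·[7/9·y_n + 2/9·y_{n+1}] ⇒ (1 − 2/9z)y_{n+1} = (1 + 7/9z)y_n
  ⇒ R(z) = (1 + 7/9z)/(1 − 2/9z).

Solve |R(x)|<1 on ℝ⁻.
x=-0.61: |R|=0.4628
R=−1: 1+7/9x = −1+2/9x ⇒ -5/9x=2 ⇒ x=2/(-5/9)=-3.6000
Confirm numerically:
  x=-2.295: |R|=0.51987 <1
  x=-2.029: |R|=0.39845 <1
  x=-1.837: |R|=0.30448 <1
  x=-1.450: |R|=0.09664 <1
  x=-4.112: |R|=1.14863 >1
  x=-4.063: |R|=1.13517 >1
  x=-3.813: |R|=1.06406 >1
Stable set (-3.6000, 0).

(-3.6000,0); λ=-2 ⇒ h* = (18/5)/2 = 1.8000.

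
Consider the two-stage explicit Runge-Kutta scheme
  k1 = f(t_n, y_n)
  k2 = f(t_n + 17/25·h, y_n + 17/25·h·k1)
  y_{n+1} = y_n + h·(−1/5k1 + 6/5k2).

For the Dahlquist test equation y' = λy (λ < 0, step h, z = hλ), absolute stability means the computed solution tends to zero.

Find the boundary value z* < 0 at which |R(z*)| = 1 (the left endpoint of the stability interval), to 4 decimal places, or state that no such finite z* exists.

Set f=λy, z=hλ:
  k1=λy_n ⇒ h·k1=z·y_n;  k2=λ(1+17/25z)y_n ⇒ h·k2=z(1+17/25z)y_n
  y_{n+1}/y_n = 1 − 1/5z + 6/5z(1+17/25z) = 1 + z + 102/125z²
  R(z) = 1 + z + 102/125z².

Need |R(x)|<1, x<0.
x=-0.79: |R|=0.7193
R=1: x+102/125x²=0 ⇒ x=−125/102=-1.2255; min R=1−1/(4·102/125)=0.6936>−1
Confirm numerically:
  x=-0.785: |R|=0.71784 <1
  x=-0.776: |R|=0.71538 <1
  x=-0.766: |R|=0.71279 <1
  x=-0.595: |R|=0.69388 <1
  x=-1.767: |R|=1.78079 >1
  x=-1.427: |R|=1.23464 >1
  x=-1.255: |R|=1.03022 >1
So |R|<1 on (-1.2255, 0).

z* = -1.2255.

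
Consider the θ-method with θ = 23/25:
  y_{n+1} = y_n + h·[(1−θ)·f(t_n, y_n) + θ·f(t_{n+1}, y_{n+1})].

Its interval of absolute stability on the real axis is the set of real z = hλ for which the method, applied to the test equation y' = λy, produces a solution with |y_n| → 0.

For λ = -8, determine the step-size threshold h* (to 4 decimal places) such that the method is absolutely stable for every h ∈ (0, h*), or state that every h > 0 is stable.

With y'=λy (z=hλ):
  y_{n+1} = y_n + z·[2/25·y_n + 23/25·y_{n+1}] ⇒ (1 − 23/25z)y_{n+1} = (1 + 2/25z)y_n
  so R(z) = (1 + 2/25z)/(1 − 23/25z).

Boundary: |R(x)|=1, x<0.
x=-1.23: |R|=0.4230
x=-2: |R|=0.2958
x=-10: |R|=0.0196
x=-100: |R|=0.0753
θ=23/25≥1/2 ⇒ |1+2/25x|<|1−23/25x| ∀x<0 ⇒ unbounded interval.

interval (−∞, 0). Any h>0 works for λ=-8.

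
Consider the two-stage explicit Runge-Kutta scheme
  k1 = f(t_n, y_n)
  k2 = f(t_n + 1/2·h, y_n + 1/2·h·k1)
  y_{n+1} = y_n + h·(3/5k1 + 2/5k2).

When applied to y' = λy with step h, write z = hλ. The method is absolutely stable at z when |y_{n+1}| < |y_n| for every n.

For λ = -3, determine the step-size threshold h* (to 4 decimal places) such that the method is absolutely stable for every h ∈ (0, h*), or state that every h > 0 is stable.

Test eqn y'=λy, z=hλ:
  k1=λy_n ⇒ h·k1=z·y_n;  k2=λ(1+1/2z)y_n ⇒ h·k2=z(1+1/2z)y_n
  y_{n+1}/y_n = 1 + 3/5z + 2/5z(1+1/2z) = 1 + z + 1/5z²
  so R(z) = 1 + z + 1/5z².

Solve |R(x)|<1 on ℝ⁻.
x=-1.33: |R|=0.0238
R=1: x+1/5x²=0 ⇒ x=−5=-5.0000; min R=1−1/(4·1/5)=-0.2500>−1
Confirm numerically:
  x=-4.611: |R|=0.64126 <1
  x=-4.521: |R|=0.56689 <1
  x=-2.526: |R|=0.24986 <1
  x=-2.376: |R|=0.24692 <1
  x=-5.506: |R|=1.55721 >1
  x=-5.105: |R|=1.10721 >1
Stable set (-5.0000, 0).

(-5.0000,0); λ=-3 ⇒ h* = (5)/3 = 1.6667.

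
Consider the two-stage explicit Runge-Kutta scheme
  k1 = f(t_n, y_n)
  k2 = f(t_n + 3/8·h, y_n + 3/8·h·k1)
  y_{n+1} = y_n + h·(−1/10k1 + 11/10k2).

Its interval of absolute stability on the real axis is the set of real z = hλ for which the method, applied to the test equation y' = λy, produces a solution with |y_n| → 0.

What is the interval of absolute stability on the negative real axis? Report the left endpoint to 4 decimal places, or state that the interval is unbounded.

With y'=λy (z=hλ):
  k1=λy_n ⇒ h·k1=z·y_n;  k2=λ(1+3/8z)y_n ⇒ h·k2=z(1+3/8z)y_n
  y_{n+1}/y_n = 1 − 1/10z + 11/10z(1+3/8z) = 1 + z + 33/80z²
  R(z) = 1 + z + 33/80z².

Solve |R(x)|<1 on ℝ⁻.
x=-1.3: |R|=0.3971
R=1: x+33/80x²=0 ⇒ x=−80/33=-2.4242; min R=1−1/(4·33/80)=0.3939>−1
Confirm numerically:
  x=-1.701: |R|=0.49253 <1
  x=-1.471: |R|=0.42158 <1
  x=-1.066: |R|=0.40275 <1
  x=-0.977: |R|=0.41674 <1
  x=-2.958: |R|=1.65128 >1
  x=-2.694: |R|=1.29977 >1
So |R|<1 on (-2.4242, 0).

z∈(-2.4242,0).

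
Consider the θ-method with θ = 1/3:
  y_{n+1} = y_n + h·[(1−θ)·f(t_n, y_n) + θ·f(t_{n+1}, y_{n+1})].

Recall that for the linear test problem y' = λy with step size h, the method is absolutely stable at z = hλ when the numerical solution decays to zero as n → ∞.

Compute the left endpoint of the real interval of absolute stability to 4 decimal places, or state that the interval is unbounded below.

z* = -6.0000.

Test eqn y'=λy, z=hλ:
  y_{n+1} = y_n + z·[2/3·y_n + 1/3·y_{n+1}] ⇒ (1 − 1/3z)y_{n+1} = (1 + 2/3z)y_n
  R(z) = (1 + 2/3z)/(1 − 1/3z).

Find x<0 with |R(x)|<1.
x=-0.42: |R|=0.6316
R=−1: 1+2/3x = −1+1/3x ⇒ -1/3x=2 ⇒ x=2/(-1/3)=-6.0000
Confirm numerically:
  x=-5.702: |R|=0.96575 <1
  x=-5.667: |R|=0.96158 <1
  x=-4.535: |R|=0.80557 <1
  x=-3.796: |R|=0.67569 <1
  x=-6.439: |R|=1.04651 >1
  x=-6.186: |R|=1.02025 >1
Stable set (-6.0000, 0).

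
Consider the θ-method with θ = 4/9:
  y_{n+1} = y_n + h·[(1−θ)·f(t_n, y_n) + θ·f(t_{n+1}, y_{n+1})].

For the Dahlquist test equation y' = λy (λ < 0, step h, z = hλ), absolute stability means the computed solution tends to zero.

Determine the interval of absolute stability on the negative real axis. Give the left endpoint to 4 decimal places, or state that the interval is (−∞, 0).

(-18.0000, 0).

Set f=λy, z=hλ:
  y_{n+1} = y_n + z·[5/9·y_n + 4/9·y_{n+1}] ⇒ (1 − 4/9z)y_{n+1} = (1 + 5/9z)y_n
  ⇒ R(z) = (1 + 5/9z)/(1 − 4/9z).

Boundary: |R(x)|=1, x<0.
x=-0.39: |R|=0.6676
R=−1: 1+5/9x = −1+4/9x ⇒ -1/9x=2 ⇒ x=2/(-1/9)=-18.0000
Confirm numerically:
  x=-17.745: |R|=0.99681 <1
  x=-16.019: |R|=0.97289 <1
  x=-15.837: |R|=0.97010 <1
  x=-8.114: |R|=0.76153 <1
  x=-18.510: |R|=1.00614 >1
  x=-18.487: |R|=1.00587 >1
  x=-18.244: |R|=1.00298 >1
Stable set (-18.0000, 0).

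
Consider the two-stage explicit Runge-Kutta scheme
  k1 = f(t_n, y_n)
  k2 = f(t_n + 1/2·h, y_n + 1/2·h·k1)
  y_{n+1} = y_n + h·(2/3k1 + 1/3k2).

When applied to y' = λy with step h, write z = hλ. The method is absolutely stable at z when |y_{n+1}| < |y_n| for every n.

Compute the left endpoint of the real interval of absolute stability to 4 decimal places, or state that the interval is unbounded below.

z* = -6.0000.

Set f=λy, z=hλ:
  k1=λy_n ⇒ h·k1=z·y_n;  k2=λ(1+1/2z)y_n ⇒ h·k2=z(1+1/2z)y_n
  y_{n+1}/y_n = 1 + 2/3z + 1/3z(1+1/2z) = 1 + z + 1/6z²
  so R(z) = 1 + z + 1/6z².

Find x<0 with |R(x)|<1.
x=-0.48: |R|=0.5584
R=1: x+1/6x²=0 ⇒ x=−6=-6.0000; min R=1−1/(4·1/6)=-0.5000>−1
Confirm numerically:
  x=-5.621: |R|=0.64494 <1
  x=-5.039: |R|=0.19292 <1
  x=-4.544: |R|=0.10268 <1
  x=-3.998: |R|=0.33400 <1
  x=-6.264: |R|=1.27562 >1
  x=-6.147: |R|=1.15060 >1
  x=-6.137: |R|=1.14013 >1
Interval (-6.0000, 0).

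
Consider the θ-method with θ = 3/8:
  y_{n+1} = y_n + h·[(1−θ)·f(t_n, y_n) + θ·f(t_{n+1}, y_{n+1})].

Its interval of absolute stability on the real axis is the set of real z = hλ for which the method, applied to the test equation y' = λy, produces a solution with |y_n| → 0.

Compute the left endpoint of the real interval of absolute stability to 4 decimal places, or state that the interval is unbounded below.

Set f=λy, z=hλ:
  y_{n+1} = y_n + z·[5/8·y_n + 3/8·y_{n+1}] ⇒ (1 − 3/8z)y_{n+1} = (1 + 5/8z)y_n
  ⇒ R(z) = (1 + 5/8z)/(1 − 3/8z).

Solve |R(x)|<1 on ℝ⁻.
x=-1.44: |R|=0.0649
R=−1: 1+5/8x = −1+3/8x ⇒ -1/4x=2 ⇒ x=2/(-1/4)=-8.0000
Confirm numerically:
  x=-7.544: |R|=0.97023 <1
  x=-6.756: |R|=0.91199 <1
  x=-6.578: |R|=0.89745 <1
  x=-8.315: |R|=1.01912 >1
  x=-8.242: |R|=1.01479 >1
Interval (-8.0000, 0).

left endpoint -8.0000.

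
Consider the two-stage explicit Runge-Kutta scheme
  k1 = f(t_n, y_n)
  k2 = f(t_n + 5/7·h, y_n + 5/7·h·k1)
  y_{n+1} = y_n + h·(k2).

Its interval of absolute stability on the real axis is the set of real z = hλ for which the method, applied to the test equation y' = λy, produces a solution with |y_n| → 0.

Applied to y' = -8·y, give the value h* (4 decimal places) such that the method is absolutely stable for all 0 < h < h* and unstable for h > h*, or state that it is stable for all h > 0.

(-1.4000,0); λ=-8 ⇒ h* = (7/5)/8 = 0.1750.

Test eqn y'=λy, z=hλ:
  k1=λy_n ⇒ h·k1=z·y_n;  k2=λ(1+5/7z)y_n ⇒ h·k2=z(1+5/7z)y_n
  y_{n+1}/y_n = 1 + z(1+5/7z) = 1 + z + 5/7z²
  Hence R(z) = 1 + z + 5/7z².

Find x<0 with |R(x)|<1.
x=-0.68: |R|=0.6503
R=1: x+5/7x²=0 ⇒ x=−7/5=-1.4000; min R=1−1/(4·5/7)=0.6500>−1
Confirm numerically:
  x=-1.309: |R|=0.91491 <1
  x=-0.976: |R|=0.70441 <1
  x=-0.838: |R|=0.66360 <1
  x=-1.851: |R|=1.59629 >1
  x=-1.672: |R|=1.32485 >1
  x=-1.540: |R|=1.15400 >1
So |R|<1 on (-1.4000, 0).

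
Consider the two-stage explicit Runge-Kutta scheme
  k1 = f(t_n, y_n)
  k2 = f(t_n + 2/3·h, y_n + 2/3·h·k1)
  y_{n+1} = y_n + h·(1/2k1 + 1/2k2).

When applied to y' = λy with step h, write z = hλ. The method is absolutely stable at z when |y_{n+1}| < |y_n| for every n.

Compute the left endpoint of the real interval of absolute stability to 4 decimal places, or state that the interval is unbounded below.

On y'=λy, z=hλ:
  k1=λy_n ⇒ h·k1=z·y_n;  k2=λ(1+2/3z)y_n ⇒ h·k2=z(1+2/3z)y_n
  y_{n+1}/y_n = 1 + 1/2z + 1/2z(1+2/3z) = 1 + z + 1/3z²
  so R(z) = 1 + z + 1/3z².

Boundary: |R(x)|=1, x<0.
x=-0.65: |R|=0.4908
R=1: x+1/3x²=0 ⇒ x=−3=-3.0000; min R=1−1/(4·1/3)=0.2500>−1
Confirm numerically:
  x=-2.782: |R|=0.79784 <1
  x=-1.987: |R|=0.32906 <1
  x=-1.385: |R|=0.25441 <1
  x=-3.484: |R|=1.56209 >1
  x=-3.474: |R|=1.54889 >1
So |R|<1 on (-3.0000, 0).

left endpoint -3.0000.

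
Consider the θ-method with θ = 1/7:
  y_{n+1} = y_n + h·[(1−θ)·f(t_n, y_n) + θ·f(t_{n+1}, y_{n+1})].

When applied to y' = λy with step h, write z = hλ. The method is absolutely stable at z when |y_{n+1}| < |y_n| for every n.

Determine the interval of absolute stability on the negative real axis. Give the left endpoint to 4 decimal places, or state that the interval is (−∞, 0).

On y'=λy, z=hλ:
  y_{n+1} = y_n + z·[6/7·y_n + 1/7·y_{n+1}] ⇒ (1 − 1/7z)y_{n+1} = (1 + 6/7z)y_n
  Hence R(z) = (1 + 6/7z)/(1 − 1/7z).

Find x<0 with |R(x)|<1.
x=-0.57: |R|=0.4729
R=−1: 1+6/7x = −1+1/7x ⇒ -5/7x=2 ⇒ x=2/(-5/7)=-2.8000
Confirm numerically:
  x=-1.577: |R|=0.28705 <1
  x=-1.566: |R|=0.27971 <1
  x=-1.413: |R|=0.17568 <1
  x=-1.222: |R|=0.04038 <1
  x=-3.361: |R|=1.27073 >1
  x=-3.292: |R|=1.23902 >1
  x=-2.822: |R|=1.01120 >1
Interval (-2.8000, 0).

z∈(-2.8000,0).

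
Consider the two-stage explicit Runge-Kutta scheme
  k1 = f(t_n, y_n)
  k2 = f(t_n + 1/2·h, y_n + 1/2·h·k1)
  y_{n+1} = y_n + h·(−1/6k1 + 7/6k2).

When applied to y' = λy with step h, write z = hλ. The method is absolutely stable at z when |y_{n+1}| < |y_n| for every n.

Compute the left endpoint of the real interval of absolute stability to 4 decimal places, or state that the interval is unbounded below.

With y'=λy (z=hλ):
  k1=λy_n ⇒ h·k1=z·y_n;  k2=λ(1+1/2z)y_n ⇒ h·k2=z(1+1/2z)y_n
  y_{n+1}/y_n = 1 − 1/6z + 7/6z(1+1/2z) = 1 + z + 7/12z²
  so R(z) = 1 + z + 7/12z².

Boundary: |R(x)|=1, x<0.
x=-0.47: |R|=0.6589
R=1: x+7/12x²=0 ⇒ x=−12/7=-1.7143; min R=1−1/(4·7/12)=0.5714>−1
Confirm numerically:
  x=-1.400: |R|=0.74333 <1
  x=-1.062: |R|=0.59591 <1
  x=-0.971: |R|=0.57899 <1
  x=-2.106: |R|=1.48122 >1
  x=-2.085: |R|=1.45088 >1
  x=-1.986: |R|=1.31478 >1
So |R|<1 on (-1.7143, 0).

left endpoint -1.7143.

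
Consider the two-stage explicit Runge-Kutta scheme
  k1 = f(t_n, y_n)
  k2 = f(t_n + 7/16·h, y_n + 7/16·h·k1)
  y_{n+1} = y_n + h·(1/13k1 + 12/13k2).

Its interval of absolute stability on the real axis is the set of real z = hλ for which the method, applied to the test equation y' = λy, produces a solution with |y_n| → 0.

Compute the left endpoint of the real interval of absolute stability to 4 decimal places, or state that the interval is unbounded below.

left endpoint -2.4762.

On y'=λy, z=hλ:
  k1=λy_n ⇒ h·k1=z·y_n;  k2=λ(1+7/16z)y_n ⇒ h·k2=z(1+7/16z)y_n
  y_{n+1}/y_n = 1 + 1/13z + 12/13z(1+7/16z) = 1 + z + 21/52z²
  so R(z) = 1 + z + 21/52z².

Need |R(x)|<1, x<0.
x=-1.62: |R|=0.4399
R=1: x+21/52x²=0 ⇒ x=−52/21=-2.4762; min R=1−1/(4·21/52)=0.3810>−1
Confirm numerically:
  x=-1.785: |R|=0.50174 <1
  x=-1.494: |R|=0.40740 <1
  x=-1.399: |R|=0.39141 <1
  x=-1.321: |R|=0.38373 <1
  x=-2.981: |R|=1.60772 >1
  x=-2.965: |R|=1.58530 >1
So |R|<1 on (-2.4762, 0).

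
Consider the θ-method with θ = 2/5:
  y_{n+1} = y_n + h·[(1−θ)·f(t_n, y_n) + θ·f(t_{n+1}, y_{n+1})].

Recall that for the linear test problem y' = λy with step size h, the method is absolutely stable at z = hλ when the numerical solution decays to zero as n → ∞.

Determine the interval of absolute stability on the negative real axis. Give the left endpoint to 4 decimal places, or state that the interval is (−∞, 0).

(-10.0000, 0).

On y'=λy, z=hλ:
  y_{n+1} = y_n + z·[3/5·y_n + 2/5·y_{n+1}] ⇒ (1 − 2/5z)y_{n+1} = (1 + 3/5z)y_n
  ⇒ R(z) = (1 + 3/5z)/(1 − 2/5z).

Solve |R(x)|<1 on ℝ⁻.
x=-1.43: |R|=0.0903
R=−1: 1+3/5x = −1+2/5x ⇒ -1/5x=2 ⇒ x=2/(-1/5)=-10.0000
Confirm numerically:
  x=-8.987: |R|=0.95591 <1
  x=-7.446: |R|=0.87161 <1
  x=-6.339: |R|=0.79291 <1
  x=-4.613: |R|=0.62133 <1
  x=-10.211: |R|=1.00830 >1
  x=-10.124: |R|=1.00491 >1
So |R|<1 on (-10.0000, 0).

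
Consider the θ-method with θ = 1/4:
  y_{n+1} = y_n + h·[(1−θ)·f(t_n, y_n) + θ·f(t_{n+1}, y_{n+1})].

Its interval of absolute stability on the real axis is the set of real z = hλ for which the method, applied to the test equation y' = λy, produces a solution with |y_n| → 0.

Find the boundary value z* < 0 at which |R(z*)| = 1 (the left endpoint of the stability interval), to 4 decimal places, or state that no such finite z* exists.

On y'=λy, z=hλ:
  y_{n+1} = y_n + z·[3/4·y_n + 1/4·y_{n+1}] ⇒ (1 − 1/4z)y_{n+1} = (1 + 3/4z)y_n
  Hence R(z) = (1 + 3/4z)/(1 − 1/4z).

Boundary: |R(x)|=1, x<0.
x=-1.79: |R|=0.2366
R=−1: 1+3/4x = −1+1/4x ⇒ -1/2x=2 ⇒ x=2/(-1/2)=-4.0000
Confirm numerically:
  x=-3.079: |R|=0.73979 <1
  x=-2.224: |R|=0.42931 <1
  x=-2.223: |R|=0.42889 <1
  x=-2.216: |R|=0.42600 <1
  x=-4.517: |R|=1.12140 >1
  x=-4.286: |R|=1.06903 >1
Interval (-4.0000, 0).

z* = -4.0000.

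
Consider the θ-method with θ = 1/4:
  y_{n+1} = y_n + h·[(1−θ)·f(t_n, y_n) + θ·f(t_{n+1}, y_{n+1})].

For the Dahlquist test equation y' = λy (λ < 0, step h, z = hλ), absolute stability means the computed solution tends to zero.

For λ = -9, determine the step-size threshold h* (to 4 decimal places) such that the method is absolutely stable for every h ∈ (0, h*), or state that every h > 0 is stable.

With y'=λy (z=hλ):
  y_{n+1} = y_n + z·[3/4·y_n + 1/4·y_{n+1}] ⇒ (1 − 1/4z)y_{n+1} = (1 + 3/4z)y_n
  R(z) = (1 + 3/4z)/(1 − 1/4z).

Solve |R(x)|<1 on ℝ⁻.
x=-1.78: |R|=0.2318
R=−1: 1+3/4x = −1+1/4x ⇒ -1/2x=2 ⇒ x=2/(-1/2)=-4.0000
Confirm numerically:
  x=-3.763: |R|=0.93894 <1
  x=-3.599: |R|=0.89446 <1
  x=-3.158: |R|=0.76474 <1
  x=-2.199: |R|=0.41894 <1
  x=-4.457: |R|=1.10808 >1
  x=-4.369: |R|=1.08818 >1
  x=-4.182: |R|=1.04449 >1
Interval (-4.0000, 0).

(-4.0000,0); λ=-9 ⇒ h* = (4)/9 = 0.4444.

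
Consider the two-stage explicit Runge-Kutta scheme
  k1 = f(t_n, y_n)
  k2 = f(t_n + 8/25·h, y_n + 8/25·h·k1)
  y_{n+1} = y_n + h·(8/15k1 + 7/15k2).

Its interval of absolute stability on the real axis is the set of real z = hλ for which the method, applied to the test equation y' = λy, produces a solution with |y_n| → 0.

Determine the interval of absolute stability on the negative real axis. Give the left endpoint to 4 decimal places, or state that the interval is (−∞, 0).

With y'=λy (z=hλ):
  k1=λy_n ⇒ h·k1=z·y_n;  k2=λ(1+8/25z)y_n ⇒ h·k2=z(1+8/25z)y_n
  y_{n+1}/y_n = 1 + 8/15z + 7/15z(1+8/25z) = 1 + z + 56/375z²
  so R(z) = 1 + z + 56/375z².

Need |R(x)|<1, x<0.
x=-0.76: |R|=0.3263
R=1: x+56/375x²=0 ⇒ x=−375/56=-6.6964; min R=1−1/(4·56/375)=-0.6741>−1
Confirm numerically:
  x=-5.025: |R|=0.25424 <1
  x=-4.495: |R|=0.47772 <1
  x=-3.171: |R|=0.66942 <1
  x=-7.090: |R|=1.41670 >1
  x=-6.822: |R|=1.12793 >1
Stable set (-6.6964, 0).

(-6.6964, 0).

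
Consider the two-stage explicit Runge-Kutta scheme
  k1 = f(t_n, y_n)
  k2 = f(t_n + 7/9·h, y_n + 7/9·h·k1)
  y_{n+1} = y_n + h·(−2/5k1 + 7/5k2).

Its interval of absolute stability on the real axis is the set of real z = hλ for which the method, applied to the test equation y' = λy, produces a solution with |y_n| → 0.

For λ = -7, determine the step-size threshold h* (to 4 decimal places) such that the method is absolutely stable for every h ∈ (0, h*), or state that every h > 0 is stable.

(-0.9184,0); λ=-7 ⇒ h* = (45/49)/7 = 0.1312.

Test eqn y'=λy, z=hλ:
  k1=λy_n ⇒ h·k1=z·y_n;  k2=λ(1+7/9z)y_n ⇒ h·k2=z(1+7/9z)y_n
  y_{n+1}/y_n = 1 − 2/5z + 7/5z(1+7/9z) = 1 + z + 49/45z²
  Hence R(z) = 1 + z + 49/45z².

Find x<0 with |R(x)|<1.
x=-0.51: |R|=0.7732
R=1: x+49/45x²=0 ⇒ x=−45/49=-0.9184; min R=1−1/(4·49/45)=0.7704>−1
Confirm numerically:
  x=-0.798: |R|=0.89541 <1
  x=-0.706: |R|=0.83674 <1
  x=-0.620: |R|=0.79857 <1
  x=-0.968: |R|=1.05232 >1
  x=-0.952: |R|=1.03486 >1
Stable set (-0.9184, 0).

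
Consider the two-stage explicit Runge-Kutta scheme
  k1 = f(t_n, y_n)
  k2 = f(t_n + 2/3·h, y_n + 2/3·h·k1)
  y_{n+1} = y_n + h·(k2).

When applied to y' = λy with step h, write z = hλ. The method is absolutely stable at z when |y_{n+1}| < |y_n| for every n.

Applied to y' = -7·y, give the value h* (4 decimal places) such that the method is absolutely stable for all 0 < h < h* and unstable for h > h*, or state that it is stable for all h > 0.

(-1.5000,0); λ=-7 ⇒ h* = (3/2)/7 = 0.2143.

Set f=λy, z=hλ:
  k1=λy_n ⇒ h·k1=z·y_n;  k2=λ(1+2/3z)y_n ⇒ h·k2=z(1+2/3z)y_n
  y_{n+1}/y_n = 1 + z(1+2/3z) = 1 + z + 2/3z²
  so R(z) = 1 + z + 2/3z².

Solve |R(x)|<1 on ℝ⁻.
x=-1.26: |R|=0.7984
R=1: x+2/3x²=0 ⇒ x=−3/2=-1.5000; min R=1−1/(4·2/3)=0.6250>−1
Confirm numerically:
  x=-1.250: |R|=0.79167 <1
  x=-0.856: |R|=0.63249 <1
  x=-0.737: |R|=0.62511 <1
  x=-0.724: |R|=0.62545 <1
  x=-2.023: |R|=1.70535 >1
  x=-1.782: |R|=1.33502 >1
  x=-1.738: |R|=1.27576 >1
Interval (-1.5000, 0).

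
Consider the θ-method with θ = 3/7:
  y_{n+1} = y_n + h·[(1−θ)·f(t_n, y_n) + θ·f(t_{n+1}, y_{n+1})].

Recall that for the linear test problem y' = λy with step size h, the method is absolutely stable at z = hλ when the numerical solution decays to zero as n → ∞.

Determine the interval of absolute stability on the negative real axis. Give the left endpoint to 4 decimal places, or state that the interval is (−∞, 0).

On y'=λy, z=hλ:
  y_{n+1} = y_n + z·[4/7·y_n + 3/7·y_{n+1}] ⇒ (1 − 3/7z)y_{n+1} = (1 + 4/7z)y_n
  ⇒ R(z) = (1 + 4/7z)/(1 − 3/7z).

Solve |R(x)|<1 on ℝ⁻.
x=-0.38: |R|=0.6732
R=−1: 1+4/7x = −1+3/7x ⇒ -1/7x=2 ⇒ x=2/(-1/7)=-14.0000
Confirm numerically:
  x=-13.323: |R|=0.98559 <1
  x=-11.409: |R|=0.93715 <1
  x=-9.233: |R|=0.86262 <1
  x=-8.404: |R|=0.82628 <1
  x=-14.238: |R|=1.00479 >1
  x=-14.073: |R|=1.00148 >1
  x=-14.069: |R|=1.00140 >1
Stable set (-14.0000, 0).

(-14.0000, 0).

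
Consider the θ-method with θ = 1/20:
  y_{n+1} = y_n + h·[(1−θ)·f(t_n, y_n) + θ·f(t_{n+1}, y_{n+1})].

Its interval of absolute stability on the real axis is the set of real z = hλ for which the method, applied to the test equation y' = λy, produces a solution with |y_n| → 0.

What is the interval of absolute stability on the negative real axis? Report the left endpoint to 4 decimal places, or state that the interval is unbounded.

z∈(-2.2222,0).

Test eqn y'=λy, z=hλ:
  y_{n+1} = y_n + z·[19/20·y_n + 1/20·y_{n+1}] ⇒ (1 − 1/20z)y_{n+1} = (1 + 19/20z)y_n
  Hence R(z) = (1 + 19/20z)/(1 − 1/20z).

Find x<0 with |R(x)|<1.
x=-0.33: |R|=0.6754
R=−1: 1+19/20x = −1+1/20x ⇒ -9/10x=2 ⇒ x=2/(-9/10)=-2.2222
Confirm numerically:
  x=-2.040: |R|=0.85118 <1
  x=-1.963: |R|=0.78755 <1
  x=-1.270: |R|=0.19417 <1
  x=-2.616: |R|=1.31341 >1
  x=-2.286: |R|=1.05151 >1
Stable set (-2.2222, 0).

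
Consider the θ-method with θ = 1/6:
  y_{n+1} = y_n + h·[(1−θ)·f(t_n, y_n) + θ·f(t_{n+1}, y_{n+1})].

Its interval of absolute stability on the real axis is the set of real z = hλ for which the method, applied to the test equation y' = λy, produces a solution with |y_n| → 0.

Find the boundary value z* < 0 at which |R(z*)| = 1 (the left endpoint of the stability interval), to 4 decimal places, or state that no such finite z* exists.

z* = -3.0000.

Test eqn y'=λy, z=hλ:
  y_{n+1} = y_n + z·[5/6·y_n + 1/6·y_{n+1}] ⇒ (1 − 1/6z)y_{n+1} = (1 + 5/6z)y_n
  so R(z) = (1 + 5/6z)/(1 − 1/6z).

Solve |R(x)|<1 on ℝ⁻.
x=-0.91: |R|=0.2098
R=−1: 1+5/6x = −1+1/6x ⇒ -2/3x=2 ⇒ x=2/(-2/3)=-3.0000
Confirm numerically:
  x=-2.639: |R|=0.83285 <1
  x=-2.103: |R|=0.55720 <1
  x=-1.465: |R|=0.17749 <1
  x=-3.491: |R|=1.20693 >1
  x=-3.244: |R|=1.10558 >1
Stable set (-3.0000, 0).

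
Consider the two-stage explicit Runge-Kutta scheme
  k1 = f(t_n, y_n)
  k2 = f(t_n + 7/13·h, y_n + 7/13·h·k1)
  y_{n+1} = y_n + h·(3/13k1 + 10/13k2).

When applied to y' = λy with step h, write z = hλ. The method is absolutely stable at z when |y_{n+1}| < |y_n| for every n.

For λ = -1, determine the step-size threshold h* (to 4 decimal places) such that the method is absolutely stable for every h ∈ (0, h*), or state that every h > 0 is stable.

Test eqn y'=λy, z=hλ:
  k1=λy_n ⇒ h·k1=z·y_n;  k2=λ(1+7/13z)y_n ⇒ h·k2=z(1+7/13z)y_n
  y_{n+1}/y_n = 1 + 3/13z + 10/13z(1+7/13z) = 1 + z + 70/169z²
  Hence R(z) = 1 + z + 70/169z².

Boundary: |R(x)|=1, x<0.
x=-1.47: |R|=0.4250
R=1: x+70/169x²=0 ⇒ x=−169/70=-2.4143; min R=1−1/(4·70/169)=0.3964>−1
Confirm numerically:
  x=-2.176: |R|=0.78523 <1
  x=-1.590: |R|=0.45714 <1
  x=-1.092: |R|=0.40192 <1
  x=-2.952: |R|=1.65748 >1
  x=-2.507: |R|=1.09627 >1
So |R|<1 on (-2.4143, 0).

(-2.4143,0); λ=-1 ⇒ h* = (169/70)/1 = 2.4143.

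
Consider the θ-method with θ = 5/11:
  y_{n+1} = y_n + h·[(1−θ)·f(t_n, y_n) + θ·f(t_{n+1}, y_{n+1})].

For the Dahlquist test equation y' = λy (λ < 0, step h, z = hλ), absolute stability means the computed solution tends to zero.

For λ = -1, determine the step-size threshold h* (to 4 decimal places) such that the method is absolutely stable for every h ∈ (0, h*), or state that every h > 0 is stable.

(-22.0000,0); λ=-1 ⇒ h* = (22)/1 = 22.0000.

On y'=λy, z=hλ:
  y_{n+1} = y_n + z·[6/11·y_n + 5/11·y_{n+1}] ⇒ (1 − 5/11z)y_{n+1} = (1 + 6/11z)y_n
  Hence R(z) = (1 + 6/11z)/(1 − 5/11z).

Find x<0 with |R(x)|<1.
x=-0.66: |R|=0.4923
R=−1: 1+6/11x = −1+5/11x ⇒ -1/11x=2 ⇒ x=2/(-1/11)=-22.0000
Confirm numerically:
  x=-17.118: |R|=0.94946 <1
  x=-16.314: |R|=0.93858 <1
  x=-9.962: |R|=0.80204 <1
  x=-22.184: |R|=1.00151 >1
  x=-22.127: |R|=1.00104 >1
Stable set (-22.0000, 0).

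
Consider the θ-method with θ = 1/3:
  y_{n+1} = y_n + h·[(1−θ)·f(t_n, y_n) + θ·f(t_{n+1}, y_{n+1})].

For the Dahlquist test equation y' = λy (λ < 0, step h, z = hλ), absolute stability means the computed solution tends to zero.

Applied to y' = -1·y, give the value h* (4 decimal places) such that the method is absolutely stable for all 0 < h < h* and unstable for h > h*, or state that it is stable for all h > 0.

(-6.0000,0); λ=-1 ⇒ h* = (6)/1 = 6.0000.

Set f=λy, z=hλ:
  y_{n+1} = y_n + z·[2/3·y_n + 1/3·y_{n+1}] ⇒ (1 − 1/3z)y_{n+1} = (1 + 2/3z)y_n
  ⇒ R(z) = (1 + 2/3z)/(1 − 1/3z).

Solve |R(x)|<1 on ℝ⁻.
x=-1: |R|=0.2500
R=−1: 1+2/3x = −1+1/3x ⇒ -1/3x=2 ⇒ x=2/(-1/3)=-6.0000
Confirm numerically:
  x=-5.550: |R|=0.94737 <1
  x=-5.376: |R|=0.92550 <1
  x=-4.203: |R|=0.75052 <1
  x=-3.996: |R|=0.71355 <1
  x=-6.401: |R|=1.04266 >1
  x=-6.033: |R|=1.00365 >1
Interval (-6.0000, 0).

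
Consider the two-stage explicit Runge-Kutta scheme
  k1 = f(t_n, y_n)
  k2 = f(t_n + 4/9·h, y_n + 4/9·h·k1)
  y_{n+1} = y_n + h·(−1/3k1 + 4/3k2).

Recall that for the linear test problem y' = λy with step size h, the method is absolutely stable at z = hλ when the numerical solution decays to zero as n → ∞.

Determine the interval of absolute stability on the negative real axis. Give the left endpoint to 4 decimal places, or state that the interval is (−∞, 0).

z∈(-1.6875,0).

On y'=λy, z=hλ:
  k1=λy_n ⇒ h·k1=z·y_n;  k2=λ(1+4/9z)y_n ⇒ h·k2=z(1+4/9z)y_n
  y_{n+1}/y_n = 1 − 1/3z + 4/3z(1+4/9z) = 1 + z + 16/27z²
  R(z) = 1 + z + 16/27z².

Find x<0 with |R(x)|<1.
x=-0.8: |R|=0.5793
R=1: x+16/27x²=0 ⇒ x=−27/16=-1.6875; min R=1−1/(4·16/27)=0.5781>−1
Confirm numerically:
  x=-1.613: |R|=0.92879 <1
  x=-1.174: |R|=0.64276 <1
  x=-0.993: |R|=0.59133 <1
  x=-1.981: |R|=1.34455 >1
  x=-1.923: |R|=1.26837 >1
Interval (-1.6875, 0).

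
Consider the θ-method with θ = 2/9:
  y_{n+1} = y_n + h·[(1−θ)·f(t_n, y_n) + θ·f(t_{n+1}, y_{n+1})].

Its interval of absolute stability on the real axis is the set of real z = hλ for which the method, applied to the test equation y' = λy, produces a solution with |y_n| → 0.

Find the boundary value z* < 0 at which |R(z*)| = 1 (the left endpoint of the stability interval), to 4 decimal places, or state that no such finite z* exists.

Set f=λy, z=hλ:
  y_{n+1} = y_n + z·[7/9·y_n + 2/9·y_{n+1}] ⇒ (1 − 2/9z)y_{n+1} = (1 + 7/9z)y_n
  R(z) = (1 + 7/9z)/(1 − 2/9z).

Boundary: |R(x)|=1, x<0.
x=-0.4: |R|=0.6327
R=−1: 1+7/9x = −1+2/9x ⇒ -5/9x=2 ⇒ x=2/(-5/9)=-3.6000
Confirm numerically:
  x=-3.518: |R|=0.97443 <1
  x=-3.473: |R|=0.96018 <1
  x=-2.870: |R|=0.75237 <1
  x=-2.673: |R|=0.67691 <1
  x=-4.029: |R|=1.12575 >1
  x=-3.733: |R|=1.04039 >1
Stable set (-3.6000, 0).

left endpoint -3.6000.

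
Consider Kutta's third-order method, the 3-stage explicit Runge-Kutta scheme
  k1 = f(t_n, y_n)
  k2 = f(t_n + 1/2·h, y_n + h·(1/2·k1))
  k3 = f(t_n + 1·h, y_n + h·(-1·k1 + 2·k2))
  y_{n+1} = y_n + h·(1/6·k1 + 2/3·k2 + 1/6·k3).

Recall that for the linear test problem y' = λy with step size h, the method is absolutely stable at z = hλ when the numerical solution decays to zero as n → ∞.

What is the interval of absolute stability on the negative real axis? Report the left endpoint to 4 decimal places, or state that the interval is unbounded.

(-2.5127, 0).

Test eqn y'=λy, z=hλ:
  order 3, 3-stage ⇒ R(z)=1+z+z^2/2+z^3/6
  (e.g. R(-1.16)=0.25265, |R|=0.25265)

Need |R(x)|<1, x<0.
x=-1.16: |R|=0.2527
|R(-2.74)|=1.4147 |R(-1.8)|=0.1520 |R(-1.09)|=0.2882
Bisect:
  x_lo=-3.3887 |R|=3.1325  x_hi=-0.3245 |R|=0.7225
  mid=-1.85658 |R|=0.19970 →hi
  mid=-2.62262 |R|=1.19002 →lo
  mid=-2.23960 |R|=0.60393 →hi
  mid=-2.43111 |R|=0.87073 →hi
  mid=-2.52687 |R|=1.02337 →lo
  mid=-2.47899 |R|=0.94536 →hi
  mid=-2.50293 |R|=0.98393 →hi
  mid=-2.51490 |R|=1.00354 →lo
  mid=-2.50891 |R|=0.99371 →hi
  ...
  [-2.51284,-2.51265] ⇒ x*=-2.5127
So |R|<1 on (-2.5127, 0).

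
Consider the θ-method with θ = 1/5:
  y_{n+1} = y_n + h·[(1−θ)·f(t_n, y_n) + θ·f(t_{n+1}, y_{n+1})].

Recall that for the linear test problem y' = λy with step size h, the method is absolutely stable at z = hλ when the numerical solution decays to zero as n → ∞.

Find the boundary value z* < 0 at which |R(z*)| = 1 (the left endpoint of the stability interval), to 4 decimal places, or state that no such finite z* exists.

z* = -3.3333.

With y'=λy (z=hλ):
  y_{n+1} = y_n + z·[4/5·y_n + 1/5·y_{n+1}] ⇒ (1 − 1/5z)y_{n+1} = (1 + 4/5z)y_n
  so R(z) = (1 + 4/5z)/(1 − 1/5z).

Need |R(x)|<1, x<0.
x=-1.77: |R|=0.3072
R=−1: 1+4/5x = −1+1/5x ⇒ -3/5x=2 ⇒ x=2/(-3/5)=-3.3333
Confirm numerically:
  x=-2.353: |R|=0.60003 <1
  x=-1.568: |R|=0.19367 <1
  x=-1.395: |R|=0.09070 <1
  x=-3.930: |R|=1.20045 >1
  x=-3.857: |R|=1.17737 >1
  x=-3.360: |R|=1.00957 >1
Interval (-3.3333, 0).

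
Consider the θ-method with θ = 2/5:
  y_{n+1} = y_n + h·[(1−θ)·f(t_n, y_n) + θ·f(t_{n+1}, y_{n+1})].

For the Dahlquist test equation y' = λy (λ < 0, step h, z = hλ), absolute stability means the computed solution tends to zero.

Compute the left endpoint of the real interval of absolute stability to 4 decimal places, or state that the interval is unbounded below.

left endpoint -10.0000.

On y'=λy, z=hλ:
  y_{n+1} = y_n + z·[3/5·y_n + 2/5·y_{n+1}] ⇒ (1 − 2/5z)y_{n+1} = (1 + 3/5z)y_n
  ⇒ R(z) = (1 + 3/5z)/(1 − 2/5z).

Need |R(x)|<1, x<0.
x=-0.79: |R|=0.3997
R=−1: 1+3/5x = −1+2/5x ⇒ -1/5x=2 ⇒ x=2/(-1/5)=-10.0000
Confirm numerically:
  x=-9.525: |R|=0.98025 <1
  x=-5.823: |R|=0.74907 <1
  x=-4.700: |R|=0.63194 <1
  x=-10.294: |R|=1.01149 >1
  x=-10.069: |R|=1.00274 >1
Interval (-10.0000, 0).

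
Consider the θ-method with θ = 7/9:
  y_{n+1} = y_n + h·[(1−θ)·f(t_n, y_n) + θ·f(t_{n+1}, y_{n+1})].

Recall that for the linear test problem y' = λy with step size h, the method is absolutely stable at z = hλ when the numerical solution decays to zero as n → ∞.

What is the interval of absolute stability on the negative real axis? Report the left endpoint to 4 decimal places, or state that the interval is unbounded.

interval (−∞, 0).

On y'=λy, z=hλ:
  y_{n+1} = y_n + z·[2/9·y_n + 7/9·y_{n+1}] ⇒ (1 − 7/9z)y_{n+1} = (1 + 2/9z)y_n
  ⇒ R(z) = (1 + 2/9z)/(1 − 7/9z).

Solve |R(x)|<1 on ℝ⁻.
x=-1.26: |R|=0.3636
x=-2: |R|=0.2174
x=-10: |R|=0.1392
x=-100: |R|=0.2694
θ=7/9≥1/2 ⇒ |1+2/9x|<|1−7/9x| ∀x<0 ⇒ stable on all of ℝ⁻.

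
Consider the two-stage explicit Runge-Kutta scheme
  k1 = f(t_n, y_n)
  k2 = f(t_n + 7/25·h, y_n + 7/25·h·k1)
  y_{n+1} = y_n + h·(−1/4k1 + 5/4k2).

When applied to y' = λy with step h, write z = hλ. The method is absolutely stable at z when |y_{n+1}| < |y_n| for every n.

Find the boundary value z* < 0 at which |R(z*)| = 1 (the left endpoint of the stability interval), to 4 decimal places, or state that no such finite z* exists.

With y'=λy (z=hλ):
  k1=λy_n ⇒ h·k1=z·y_n;  k2=λ(1+7/25z)y_n ⇒ h·k2=z(1+7/25z)y_n
  y_{n+1}/y_n = 1 − 1/4z + 5/4z(1+7/25z) = 1 + z + 7/20z²
  R(z) = 1 + z + 7/20z².

Need |R(x)|<1, x<0.
x=-0.56: |R|=0.5498
R=1: x+7/20x²=0 ⇒ x=−20/7=-2.8571; min R=1−1/(4·7/20)=0.2857>−1
Confirm numerically:
  x=-2.082: |R|=0.43515 <1
  x=-2.019: |R|=0.40773 <1
  x=-1.901: |R|=0.36383 <1
  x=-1.696: |R|=0.31075 <1
  x=-3.331: |R|=1.55245 >1
  x=-3.151: |R|=1.32408 >1
  x=-2.926: |R|=1.07052 >1
So |R|<1 on (-2.8571, 0).

z* = -2.8571.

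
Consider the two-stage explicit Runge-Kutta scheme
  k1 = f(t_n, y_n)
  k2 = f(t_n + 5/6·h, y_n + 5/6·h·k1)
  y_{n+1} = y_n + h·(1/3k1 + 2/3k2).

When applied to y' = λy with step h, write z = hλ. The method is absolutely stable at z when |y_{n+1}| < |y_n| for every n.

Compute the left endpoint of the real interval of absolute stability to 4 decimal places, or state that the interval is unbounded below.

left endpoint -1.8000.

Test eqn y'=λy, z=hλ:
  k1=λy_n ⇒ h·k1=z·y_n;  k2=λ(1+5/6z)y_n ⇒ h·k2=z(1+5/6z)y_n
  y_{n+1}/y_n = 1 + 1/3z + 2/3z(1+5/6z) = 1 + z + 5/9z²
  R(z) = 1 + z + 5/9z².

Solve |R(x)|<1 on ℝ⁻.
x=-1.48: |R|=0.7369
R=1: x+5/9x²=0 ⇒ x=−9/5=-1.8000; min R=1−1/(4·5/9)=0.5500>−1
Confirm numerically:
  x=-1.543: |R|=0.77969 <1
  x=-1.530: |R|=0.77050 <1
  x=-1.005: |R|=0.55612 <1
  x=-0.841: |R|=0.55193 <1
  x=-2.278: |R|=1.60494 >1
  x=-2.050: |R|=1.28472 >1
  x=-1.989: |R|=1.20885 >1
Interval (-1.8000, 0).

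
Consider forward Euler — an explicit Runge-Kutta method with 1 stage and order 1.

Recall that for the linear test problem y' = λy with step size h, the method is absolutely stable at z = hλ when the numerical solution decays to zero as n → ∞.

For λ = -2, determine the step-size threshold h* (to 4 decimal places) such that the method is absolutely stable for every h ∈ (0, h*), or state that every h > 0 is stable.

(-2.0000,0); λ=-2 ⇒ h* = 1.0000.

With y'=λy (z=hλ):
  order 1, 1-stage ⇒ R(z)=1+z
  (e.g. R(-0.47)=0.53000, |R|=0.53000)

Need |R(x)|<1, x<0.
x=-0.47: |R|=0.5300
|R(-1.98)|=0.9800 |R(-1.19)|=0.1900 |R(-0.74)|=0.2600
Bisect:
  x_lo=-2.3257 |R|=1.3257  x_hi=-0.2200 |R|=0.7800
  mid=-1.27285 |R|=0.27285 →hi
  mid=-1.79926 |R|=0.79926 →hi
  mid=-2.06247 |R|=1.06247 →lo
  mid=-1.93086 |R|=0.93086 →hi
  mid=-1.99667 |R|=0.99667 →hi
  mid=-2.02957 |R|=1.02957 →lo
  mid=-2.01312 |R|=1.01312 →lo
  mid=-2.00489 |R|=1.00489 →lo
  mid=-2.00078 |R|=1.00078 →lo
  ...
  [-2.00001,-1.99988] ⇒ x*=-2.0000
So |R|<1 on (-2.0000, 0).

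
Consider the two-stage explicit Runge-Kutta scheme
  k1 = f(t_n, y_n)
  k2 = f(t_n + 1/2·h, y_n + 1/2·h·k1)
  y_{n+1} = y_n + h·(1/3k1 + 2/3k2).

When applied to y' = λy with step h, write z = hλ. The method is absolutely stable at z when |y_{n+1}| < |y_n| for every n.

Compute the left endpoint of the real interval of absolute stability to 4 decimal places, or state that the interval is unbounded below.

On y'=λy, z=hλ:
  k1=λy_n ⇒ h·k1=z·y_n;  k2=λ(1+1/2z)y_n ⇒ h·k2=z(1+1/2z)y_n
  y_{n+1}/y_n = 1 + 1/3z + 2/3z(1+1/2z) = 1 + z + 1/3z²
  so R(z) = 1 + z + 1/3z².

Need |R(x)|<1, x<0.
x=-0.47: |R|=0.6036
R=1: x+1/3x²=0 ⇒ x=−3=-3.0000; min R=1−1/(4·1/3)=0.2500>−1
Confirm numerically:
  x=-2.164: |R|=0.39697 <1
  x=-1.697: |R|=0.26294 <1
  x=-1.262: |R|=0.26888 <1
  x=-3.352: |R|=1.39330 >1
  x=-3.176: |R|=1.18633 >1
So |R|<1 on (-3.0000, 0).

z* = -3.0000.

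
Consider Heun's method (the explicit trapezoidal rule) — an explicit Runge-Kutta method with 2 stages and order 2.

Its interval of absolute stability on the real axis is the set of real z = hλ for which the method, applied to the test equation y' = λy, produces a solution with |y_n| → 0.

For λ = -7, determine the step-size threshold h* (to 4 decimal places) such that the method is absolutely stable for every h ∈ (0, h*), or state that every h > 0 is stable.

(-2.0000,0); λ=-7 ⇒ h* = 0.2857.

With y'=λy (z=hλ):
  order 2, 2-stage ⇒ R(z)=1+z+z^2/2
  (e.g. R(-0.55)=0.60125, |R|=0.60125)

Need |R(x)|<1, x<0.
x=-0.55: |R|=0.6013
|R(-2.13)|=1.1384 |R(-1.62)|=0.6922 |R(-1.33)|=0.5544
Bisect:
  x_lo=-2.6727 |R|=1.8989  x_hi=-0.3886 |R|=0.6869
  mid=-1.53066 |R|=0.64080 →hi
  mid=-2.10166 |R|=1.10683 →lo
  mid=-1.81616 |R|=0.83306 →hi
  mid=-1.95891 |R|=0.95976 →hi
  mid=-2.03029 |R|=1.03075 →lo
  mid=-1.99460 |R|=0.99461 →hi
  mid=-2.01244 |R|=1.01252 →lo
  mid=-2.00352 |R|=1.00353 →lo
  mid=-1.99906 |R|=0.99906 →hi
  mid=-2.00129 |R|=1.00129 →lo
  ...
  [-2.00004,-1.99990] ⇒ x*=-2.0000
So |R|<1 on (-2.0000, 0).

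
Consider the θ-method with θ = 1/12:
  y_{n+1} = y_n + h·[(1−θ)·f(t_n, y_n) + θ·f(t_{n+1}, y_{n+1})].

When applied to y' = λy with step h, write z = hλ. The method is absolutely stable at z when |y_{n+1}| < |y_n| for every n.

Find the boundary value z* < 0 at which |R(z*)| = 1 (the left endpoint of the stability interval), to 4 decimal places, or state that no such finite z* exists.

z* = -2.4000.

With y'=λy (z=hλ):
  y_{n+1} = y_n + z·[11/12·y_n + 1/12·y_{n+1}] ⇒ (1 − 1/12z)y_{n+1} = (1 + 11/12z)y_n
  so R(z) = (1 + 11/12z)/(1 − 1/12z).

Need |R(x)|<1, x<0.
x=-1.46: |R|=0.3016
R=−1: 1+11/12x = −1+1/12x ⇒ -5/6x=2 ⇒ x=2/(-5/6)=-2.4000
Confirm numerically:
  x=-1.997: |R|=0.71208 <1
  x=-1.935: |R|=0.66631 <1
  x=-1.703: |R|=0.49135 <1
  x=-2.748: |R|=1.23596 >1
  x=-2.693: |R|=1.19941 >1
  x=-2.511: |R|=1.07649 >1
Interval (-2.4000, 0).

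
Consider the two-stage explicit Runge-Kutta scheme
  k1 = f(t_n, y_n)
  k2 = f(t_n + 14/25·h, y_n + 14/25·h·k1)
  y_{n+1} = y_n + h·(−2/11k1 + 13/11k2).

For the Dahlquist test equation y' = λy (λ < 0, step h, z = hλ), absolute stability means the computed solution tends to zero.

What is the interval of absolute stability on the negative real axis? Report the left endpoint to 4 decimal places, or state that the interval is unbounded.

(-1.5110, 0).

Set f=λy, z=hλ:
  k1=λy_n ⇒ h·k1=z·y_n;  k2=λ(1+14/25z)y_n ⇒ h·k2=z(1+14/25z)y_n
  y_{n+1}/y_n = 1 − 2/11z + 13/11z(1+14/25z) = 1 + z + 182/275z²
  Hence R(z) = 1 + z + 182/275z².

Find x<0 with |R(x)|<1.
x=-1.48: |R|=0.9696
R=1: x+182/275x²=0 ⇒ x=−275/182=-1.5110; min R=1−1/(4·182/275)=0.6223>−1
Confirm numerically:
  x=-1.464: |R|=0.95447 <1
  x=-1.337: |R|=0.84605 <1
  x=-1.223: |R|=0.76690 <1
  x=-1.115: |R|=0.70779 <1
  x=-1.943: |R|=1.55553 >1
  x=-1.892: |R|=1.47709 >1
  x=-1.538: |R|=1.02749 >1
So |R|<1 on (-1.5110, 0).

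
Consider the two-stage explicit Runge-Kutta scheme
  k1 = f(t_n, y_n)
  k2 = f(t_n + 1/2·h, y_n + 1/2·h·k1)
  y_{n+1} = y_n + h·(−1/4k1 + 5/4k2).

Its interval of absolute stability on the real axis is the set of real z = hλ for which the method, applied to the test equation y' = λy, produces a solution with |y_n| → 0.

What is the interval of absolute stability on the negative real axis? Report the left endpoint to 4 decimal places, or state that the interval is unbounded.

On y'=λy, z=hλ:
  k1=λy_n ⇒ h·k1=z·y_n;  k2=λ(1+1/2z)y_n ⇒ h·k2=z(1+1/2z)y_n
  y_{n+1}/y_n = 1 − 1/4z + 5/4z(1+1/2z) = 1 + z + 5/8z²
  R(z) = 1 + z + 5/8z².

Solve |R(x)|<1 on ℝ⁻.
x=-1.03: |R|=0.6331
R=1: x+5/8x²=0 ⇒ x=−8/5=-1.6000; min R=1−1/(4·5/8)=0.6000>−1
Confirm numerically:
  x=-1.569: |R|=0.96960 <1
  x=-1.316: |R|=0.76641 <1
  x=-1.117: |R|=0.66281 <1
  x=-1.093: |R|=0.65366 <1
  x=-2.159: |R|=1.75430 >1
  x=-2.075: |R|=1.61602 >1
Interval (-1.6000, 0).

z∈(-1.6000,0).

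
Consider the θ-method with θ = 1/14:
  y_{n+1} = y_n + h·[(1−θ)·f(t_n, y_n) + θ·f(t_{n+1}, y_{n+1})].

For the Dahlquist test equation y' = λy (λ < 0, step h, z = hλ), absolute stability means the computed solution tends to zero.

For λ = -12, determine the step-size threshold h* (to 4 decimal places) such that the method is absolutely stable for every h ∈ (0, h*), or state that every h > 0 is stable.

On y'=λy, z=hλ:
  y_{n+1} = y_n + z·[13/14·y_n + 1/14·y_{n+1}] ⇒ (1 − 1/14z)y_{n+1} = (1 + 13/14z)y_n
  R(z) = (1 + 13/14z)/(1 − 1/14z).

Find x<0 with |R(x)|<1.
x=-1.39: |R|=0.2645
R=−1: 1+13/14x = −1+1/14x ⇒ -6/7x=2 ⇒ x=2/(-6/7)=-2.3333
Confirm numerically:
  x=-2.291: |R|=0.96882 <1
  x=-2.065: |R|=0.79956 <1
  x=-1.474: |R|=0.33359 <1
  x=-1.286: |R|=0.17781 <1
  x=-2.758: |R|=1.30409 >1
  x=-2.456: |R|=1.08945 >1
Interval (-2.3333, 0).

(-2.3333,0); λ=-12 ⇒ h* = (7/3)/12 = 0.1944.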